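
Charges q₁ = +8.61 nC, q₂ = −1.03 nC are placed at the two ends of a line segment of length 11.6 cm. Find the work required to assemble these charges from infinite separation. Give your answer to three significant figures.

-6.87×10⁻⁷ J

The work to assemble the configuration equals its total potential energy, U = Σ kqᵢqⱼ/rᵢⱼ over all pairs.
The separation is r = 0.116 m.
U = (-6.87×10⁻⁷) = -6.87×10⁻⁷ J.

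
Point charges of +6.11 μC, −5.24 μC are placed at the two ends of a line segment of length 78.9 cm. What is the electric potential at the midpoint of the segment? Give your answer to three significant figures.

Electric potential is a scalar, so the contributions from each charge add algebraically: V = Σ kqᵢ/rᵢ.
Each charge is 0.395 m from the midpoint.
V = k[(6.11×10⁻⁶)/(0.395) + (-5.24×10⁻⁶)/(0.395)] = 1.98×10⁴ V.

1.98×10⁴ V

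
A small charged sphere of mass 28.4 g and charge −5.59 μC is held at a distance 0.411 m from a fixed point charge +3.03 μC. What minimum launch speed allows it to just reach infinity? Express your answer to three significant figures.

To just escape, total mechanical energy must reach zero at infinity: ½mv²_min + U = 0, so ½mv²_min = −U = |kQq|/r.
|U| = |kQq|/r = (8.99×10⁹ N·m²/C²)(3.03×10⁻⁶)(5.59×10⁻⁶)/(0.411) = 0.370 J.
v_min = √(2|U|/m) = √(2·0.370/0.0284) = 5.11 m/s.

5.11 m/s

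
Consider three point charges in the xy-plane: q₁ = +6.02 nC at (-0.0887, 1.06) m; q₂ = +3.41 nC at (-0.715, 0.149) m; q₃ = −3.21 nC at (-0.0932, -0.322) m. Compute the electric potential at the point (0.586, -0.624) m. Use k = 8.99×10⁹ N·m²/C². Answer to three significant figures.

Electric potential is a scalar, so the contributions from each charge add algebraically: V = Σ kqᵢ/rᵢ.
Distances from the field point to each charge: r₁ = 1.81 m, r₂ = 1.51 m, r₃ = 0.743 m.
V = k[(6.02×10⁻⁹)/(1.81) + (3.41×10⁻⁹)/(1.51) + (-3.21×10⁻⁹)/(0.743)] = 11.3 V.

11.3 V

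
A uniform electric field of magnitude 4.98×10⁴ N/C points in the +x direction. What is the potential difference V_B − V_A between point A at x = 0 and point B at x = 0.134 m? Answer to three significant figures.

In a uniform field, potential decreases in the direction of E: V_B − V_A = −E·Δx.
V_B − V_A = −(4.98×10⁴ V/m)(0.134 m) = -6670 V.

-6670 V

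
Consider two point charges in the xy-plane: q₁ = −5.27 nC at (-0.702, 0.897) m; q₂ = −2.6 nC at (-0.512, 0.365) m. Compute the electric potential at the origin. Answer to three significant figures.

-78.8 V

Electric potential is a scalar, so the contributions from each charge add algebraically: V = Σ kqᵢ/rᵢ.
Distances from the field point to each charge: r₁ = 1.14 m, r₂ = 0.629 m.
V = k[(-5.27×10⁻⁹)/(1.14) + (-2.60×10⁻⁹)/(0.629)] = -78.8 V.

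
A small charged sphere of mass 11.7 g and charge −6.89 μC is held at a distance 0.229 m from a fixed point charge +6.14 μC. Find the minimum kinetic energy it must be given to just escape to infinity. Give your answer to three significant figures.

1.66 J

To just escape, total mechanical energy must reach zero at infinity: ½mv²_min + U = 0, so ½mv²_min = −U = |kQq|/r.
|U| = |kQq|/r = (8.99×10⁹ N·m²/C²)(6.14×10⁻⁶)(6.89×10⁻⁶)/(0.229) = 1.66 J.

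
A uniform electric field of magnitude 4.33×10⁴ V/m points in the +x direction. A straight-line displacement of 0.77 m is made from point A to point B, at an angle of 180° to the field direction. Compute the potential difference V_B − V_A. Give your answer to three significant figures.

3.33×10⁴ V

Only the component of displacement along E changes the potential: ΔV = −E·d·cosθ.
ΔV = −(4.33×10⁴ V/m)(0.770 m)cos180° = 3.33×10⁴ V.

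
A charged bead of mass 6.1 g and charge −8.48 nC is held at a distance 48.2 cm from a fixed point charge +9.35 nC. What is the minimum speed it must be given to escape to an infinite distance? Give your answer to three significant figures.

To just escape, total mechanical energy must reach zero at infinity: ½mv²_min + U = 0, so ½mv²_min = −U = |kQq|/r.
|U| = |kQq|/r = (8.99×10⁹ N·m²/C²)(9.35×10⁻⁹)(8.48×10⁻⁹)/(0.482) = 1.48×10⁻⁶ J.
v_min = √(2|U|/m) = √(2·1.48×10⁻⁶/6.10×10⁻³) = 0.0220 m/s.

0.0220 m/s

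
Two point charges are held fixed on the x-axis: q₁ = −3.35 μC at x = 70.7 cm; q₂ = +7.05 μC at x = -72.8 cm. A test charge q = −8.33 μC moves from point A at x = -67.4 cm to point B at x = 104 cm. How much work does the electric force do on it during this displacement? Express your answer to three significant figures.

-10.0 J

The work done by the electric force is W_field = −ΔU = −q(V_B − V_A) = q(V_A − V_B).
At A: distances to the source charges are 1.38 m, 0.0540 m; V_A = Σ kqᵢ/rᵢ = 1.15×10⁶ V.
At B: distances to the source charges are 0.333 m, 1.77 m; V_B = Σ kqᵢ/rᵢ = -5.46×10⁴ V.
ΔV = V_B − V_A = -1.21×10⁶ V.
W_field = −qΔV = −(-8.33×10⁻⁶ C)(-1.21×10⁶ V) = -10.0 J.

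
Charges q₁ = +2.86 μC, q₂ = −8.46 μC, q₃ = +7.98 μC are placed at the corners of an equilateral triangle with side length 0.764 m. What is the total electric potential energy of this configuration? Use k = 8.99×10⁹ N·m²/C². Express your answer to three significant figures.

The work to assemble the configuration equals its total potential energy, U = Σ kqᵢqⱼ/rᵢⱼ over all pairs.
All three pair separations equal the side length, 0.764 m.
U = (-0.285) + (0.269) + (-0.794) = -0.811 J.

-0.811 J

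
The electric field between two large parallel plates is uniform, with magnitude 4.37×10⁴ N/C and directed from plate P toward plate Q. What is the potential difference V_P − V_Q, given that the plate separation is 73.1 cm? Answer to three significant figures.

In a uniform field, potential decreases in the direction of E: ΔV = −E·d for a displacement d parallel to E.
Going from Q to P is a displacement of 73.1 cm opposite to the field, so V_P − V_Q = +Ed = 3.19×10⁴ V.

3.19×10⁴ V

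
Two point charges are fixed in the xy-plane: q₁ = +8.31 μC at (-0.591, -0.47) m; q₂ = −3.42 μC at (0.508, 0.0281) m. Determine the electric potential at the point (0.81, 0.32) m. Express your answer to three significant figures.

-2.68×10⁴ V

The total potential is the scalar sum of each charge's contribution, V = Σ kqᵢ/rᵢ.
Distances from the field point to each charge: r₁ = 1.61 m, r₂ = 0.420 m.
V = k[(8.31×10⁻⁶)/(1.61) + (-3.42×10⁻⁶)/(0.420)] = -2.68×10⁴ V.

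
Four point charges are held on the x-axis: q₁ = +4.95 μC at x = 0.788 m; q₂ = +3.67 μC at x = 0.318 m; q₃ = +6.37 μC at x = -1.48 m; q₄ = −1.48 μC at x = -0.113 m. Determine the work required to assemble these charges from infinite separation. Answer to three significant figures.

0.341 J

The assembly work is the sum of pairwise potential energies, U = Σ_{i<j} kqᵢqⱼ/rᵢⱼ.
Pair separations: r₁₂ = 0.470 m, r₁₃ = 2.27 m, r₁₄ = 0.901 m, r₂₃ = 1.80 m, r₂₄ = 0.431 m, r₃₄ = 1.37 m.
Summing all 6 pair terms gives U = 0.341 J.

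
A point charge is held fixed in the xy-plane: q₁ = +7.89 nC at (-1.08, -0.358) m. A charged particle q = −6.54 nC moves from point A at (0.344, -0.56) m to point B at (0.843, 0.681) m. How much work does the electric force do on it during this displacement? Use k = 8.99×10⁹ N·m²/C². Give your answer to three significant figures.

The work done by the electric force is W_field = −ΔU = −q(V_B − V_A) = q(V_A − V_B).
At A: distance to the source charge is 1.44 m; V_A = kq₁/r = 49.3 V.
At B: distance to the source charge is 2.19 m; V_B = kq₁/r = 32.5 V.
ΔV = V_B − V_A = -16.9 V.
W_field = −qΔV = −(-6.54×10⁻⁹ C)(-16.9 V) = -1.10×10⁻⁷ J.

-1.10×10⁻⁷ J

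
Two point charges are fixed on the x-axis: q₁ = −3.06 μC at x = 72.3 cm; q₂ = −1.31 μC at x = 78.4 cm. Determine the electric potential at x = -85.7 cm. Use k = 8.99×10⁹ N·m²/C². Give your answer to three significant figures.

Electric potential is a scalar, so the contributions from each charge add algebraically: V = Σ kqᵢ/rᵢ.
Distances from the field point to each charge: r₁ = 1.58 m, r₂ = 1.64 m.
V = k[(-3.06×10⁻⁶)/(1.58) + (-1.31×10⁻⁶)/(1.64)] = -2.46×10⁴ V.

-2.46×10⁴ V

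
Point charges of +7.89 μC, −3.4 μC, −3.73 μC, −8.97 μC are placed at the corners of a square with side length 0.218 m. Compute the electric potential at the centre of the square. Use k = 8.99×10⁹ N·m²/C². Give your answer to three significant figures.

Electric potential is a scalar, so the contributions from each charge add algebraically: V = Σ kqᵢ/rᵢ.
The distance from each corner to the centre is a√2/2 = 0.154 m.
V = k[(7.89×10⁻⁶)/(0.154) + (-3.40×10⁻⁶)/(0.154) + (-3.73×10⁻⁶)/(0.154) + (-8.97×10⁻⁶)/(0.154)] = -4.79×10⁵ V.

-4.79×10⁵ V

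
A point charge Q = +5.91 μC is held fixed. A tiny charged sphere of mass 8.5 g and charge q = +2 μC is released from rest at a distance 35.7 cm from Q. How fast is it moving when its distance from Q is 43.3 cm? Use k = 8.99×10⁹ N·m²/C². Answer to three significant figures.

Only the electrostatic force acts, so mechanical energy is conserved: ½mv² = U₁ − U₂ = kQq(1/r₁ − 1/r₂).
U₁ − U₂ = (8.99×10⁹ N·m²/C²)(5.91×10⁻⁶ C)(2.00×10⁻⁶ C)(1/0.357 − 1/0.433) = 0.0522 J.
v = √(2·0.0522/8.50×10⁻³) = 3.51 m/s.

3.51 m/s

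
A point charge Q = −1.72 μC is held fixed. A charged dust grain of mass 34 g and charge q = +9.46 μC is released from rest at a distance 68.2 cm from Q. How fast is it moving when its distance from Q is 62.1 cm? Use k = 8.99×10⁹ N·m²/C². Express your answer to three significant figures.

Only the electrostatic force acts, so mechanical energy is conserved: ½mv² = U₁ − U₂ = kQq(1/r₁ − 1/r₂).
U₁ − U₂ = (8.99×10⁹ N·m²/C²)(-1.72×10⁻⁶ C)(9.46×10⁻⁶ C)(1/0.682 − 1/0.621) = 0.0211 J.
v = √(2·0.0211/0.0340) = 1.11 m/s.

1.11 m/s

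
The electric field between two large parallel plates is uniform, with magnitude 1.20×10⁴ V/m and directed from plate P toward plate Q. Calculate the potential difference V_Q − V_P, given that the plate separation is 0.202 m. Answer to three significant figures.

In a uniform field, potential decreases in the direction of E: ΔV = −E·d for a displacement d parallel to E.
Going from P to Q is a displacement of 0.202 m along the field, so V_Q − V_P = −Ed = -2420 V.

-2420 V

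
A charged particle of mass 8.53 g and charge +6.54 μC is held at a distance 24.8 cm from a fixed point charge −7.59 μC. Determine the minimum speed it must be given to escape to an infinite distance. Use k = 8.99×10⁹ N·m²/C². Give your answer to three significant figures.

20.5 m/s

To just escape, total mechanical energy must reach zero at infinity: ½mv²_min + U = 0, so ½mv²_min = −U = |kQq|/r.
|U| = |kQq|/r = (8.99×10⁹ N·m²/C²)(7.59×10⁻⁶)(6.54×10⁻⁶)/(0.248) = 1.80 J.
v_min = √(2|U|/m) = √(2·1.80/8.53×10⁻³) = 20.5 m/s.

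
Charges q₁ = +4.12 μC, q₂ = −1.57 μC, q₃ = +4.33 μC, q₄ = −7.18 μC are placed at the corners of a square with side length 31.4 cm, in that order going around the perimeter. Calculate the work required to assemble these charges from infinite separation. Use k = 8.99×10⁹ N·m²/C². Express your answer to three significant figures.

The work to assemble the configuration equals its total potential energy, U = Σ kqᵢqⱼ/rᵢⱼ over all pairs.
The four side pairs have separation 0.314 m and the two diagonal pairs 0.444 m.
Summing all 6 pair terms gives U = -1.53 J.

-1.53 J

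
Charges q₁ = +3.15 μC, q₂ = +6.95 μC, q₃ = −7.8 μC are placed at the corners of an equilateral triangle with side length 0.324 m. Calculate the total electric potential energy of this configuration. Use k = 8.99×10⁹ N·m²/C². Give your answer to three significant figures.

-1.58 J

The work to assemble the configuration equals its total potential energy, U = Σ kqᵢqⱼ/rᵢⱼ over all pairs.
All three pair separations equal the side length, 0.324 m.
U = (0.607) + (-0.682) + (-1.50) = -1.58 J.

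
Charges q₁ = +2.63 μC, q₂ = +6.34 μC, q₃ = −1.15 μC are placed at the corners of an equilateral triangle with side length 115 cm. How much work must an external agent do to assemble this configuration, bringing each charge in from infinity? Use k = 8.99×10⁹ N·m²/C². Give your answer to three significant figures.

0.0497 J

The assembly work is the sum of pairwise potential energies, U = Σ_{i<j} kqᵢqⱼ/rᵢⱼ.
All three pair separations equal the side length, 1.15 m.
U = (0.130) + (-0.0236) + (-0.0570) = 0.0497 J.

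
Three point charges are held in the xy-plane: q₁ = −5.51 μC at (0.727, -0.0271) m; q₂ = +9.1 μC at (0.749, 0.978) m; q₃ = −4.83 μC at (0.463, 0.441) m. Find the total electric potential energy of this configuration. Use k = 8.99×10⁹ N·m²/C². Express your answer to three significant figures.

The assembly work is the sum of pairwise potential energies, U = Σ_{i<j} kqᵢqⱼ/rᵢⱼ.
Pair separations: r₁₂ = 1.01 m, r₁₃ = 0.537 m, r₂₃ = 0.608 m.
U = (-0.448) + (0.445) + (-0.649) = -0.653 J.

-0.653 J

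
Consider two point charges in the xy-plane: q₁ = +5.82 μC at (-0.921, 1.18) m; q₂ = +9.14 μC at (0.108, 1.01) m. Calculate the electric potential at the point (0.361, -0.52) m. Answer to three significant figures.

Electric potential is a scalar, so the contributions from each charge add algebraically: V = Σ kqᵢ/rᵢ.
Distances from the field point to each charge: r₁ = 2.13 m, r₂ = 1.55 m.
V = k[(5.82×10⁻⁶)/(2.13) + (9.14×10⁻⁶)/(1.55)] = 7.76×10⁴ V.

7.76×10⁴ V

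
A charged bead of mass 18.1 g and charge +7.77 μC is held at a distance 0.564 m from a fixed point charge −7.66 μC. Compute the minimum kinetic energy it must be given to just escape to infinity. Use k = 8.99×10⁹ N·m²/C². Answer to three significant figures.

0.949 J

To just escape, total mechanical energy must reach zero at infinity: ½mv²_min + U = 0, so ½mv²_min = −U = |kQq|/r.
|U| = |kQq|/r = (8.99×10⁹ N·m²/C²)(7.66×10⁻⁶)(7.77×10⁻⁶)/(0.564) = 0.949 J.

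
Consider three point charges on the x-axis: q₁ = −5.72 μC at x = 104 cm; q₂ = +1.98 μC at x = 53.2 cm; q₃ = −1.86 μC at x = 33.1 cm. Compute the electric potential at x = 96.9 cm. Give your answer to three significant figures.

-7.10×10⁵ V

The total potential is the scalar sum of each charge's contribution, V = Σ kqᵢ/rᵢ.
Distances from the field point to each charge: r₁ = 0.0710 m, r₂ = 0.437 m, r₃ = 0.638 m.
V = k[(-5.72×10⁻⁶)/(0.0710) + (1.98×10⁻⁶)/(0.437) + (-1.86×10⁻⁶)/(0.638)] = -7.10×10⁵ V.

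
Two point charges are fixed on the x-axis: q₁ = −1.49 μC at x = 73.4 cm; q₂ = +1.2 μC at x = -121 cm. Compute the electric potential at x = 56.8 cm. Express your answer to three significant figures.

The total potential is the scalar sum of each charge's contribution, V = Σ kqᵢ/rᵢ.
Distances from the field point to each charge: r₁ = 0.166 m, r₂ = 1.78 m.
V = k[(-1.49×10⁻⁶)/(0.166) + (1.20×10⁻⁶)/(1.78)] = -7.46×10⁴ V.

-7.46×10⁴ V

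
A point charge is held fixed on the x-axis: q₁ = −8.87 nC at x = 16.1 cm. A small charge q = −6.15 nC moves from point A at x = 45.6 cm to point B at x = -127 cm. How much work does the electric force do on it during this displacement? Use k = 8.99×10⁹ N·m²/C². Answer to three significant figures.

The work done by the electric force is W_field = −ΔU = −q(V_B − V_A) = q(V_A − V_B).
At A: distance to the source charge is 0.295 m; V_A = kq₁/r = -270 V.
At B: distance to the source charge is 1.43 m; V_B = kq₁/r = -55.7 V.
ΔV = V_B − V_A = 215 V.
W_field = −qΔV = −(-6.15×10⁻⁹ C)(215 V) = 1.32×10⁻⁶ J.

1.32×10⁻⁶ J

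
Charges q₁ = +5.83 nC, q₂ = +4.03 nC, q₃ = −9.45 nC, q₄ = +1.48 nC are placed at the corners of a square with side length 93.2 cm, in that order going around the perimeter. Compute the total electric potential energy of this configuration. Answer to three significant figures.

The work to assemble the configuration equals its total potential energy, U = Σ kqᵢqⱼ/rᵢⱼ over all pairs.
The four side pairs have separation 0.932 m and the two diagonal pairs 1.32 m.
Summing all 6 pair terms gives U = -5.27×10⁻⁷ J.

-5.27×10⁻⁷ J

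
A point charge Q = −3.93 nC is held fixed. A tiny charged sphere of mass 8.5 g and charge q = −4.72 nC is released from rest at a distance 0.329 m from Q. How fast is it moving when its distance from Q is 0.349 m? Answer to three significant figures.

2.61×10⁻³ m/s

Only the electrostatic force acts, so mechanical energy is conserved: ½mv² = U₁ − U₂ = kQq(1/r₁ − 1/r₂).
U₁ − U₂ = (8.99×10⁹ N·m²/C²)(-3.93×10⁻⁹ C)(-4.72×10⁻⁹ C)(1/0.329 − 1/0.349) = 2.90×10⁻⁸ J.
v = √(2·2.90×10⁻⁸/8.50×10⁻³) = 2.61×10⁻³ m/s.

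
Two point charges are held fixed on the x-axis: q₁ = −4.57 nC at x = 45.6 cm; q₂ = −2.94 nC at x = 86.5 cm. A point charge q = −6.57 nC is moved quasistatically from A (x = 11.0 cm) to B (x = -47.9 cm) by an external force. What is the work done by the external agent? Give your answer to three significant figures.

-5.92×10⁻⁷ J

For quasistatic motion the external work equals the change in potential energy: W_ext = qΔV = q(V_B − V_A).
At A: distances to the source charges are 0.346 m, 0.755 m; V_A = Σ kqᵢ/rᵢ = -154 V.
At B: distances to the source charges are 0.935 m, 1.34 m; V_B = Σ kqᵢ/rᵢ = -63.6 V.
ΔV = V_B − V_A = 90.1 V.
W_ext = qΔV = (-6.57×10⁻⁹ C)(90.1 V) = -5.92×10⁻⁷ J.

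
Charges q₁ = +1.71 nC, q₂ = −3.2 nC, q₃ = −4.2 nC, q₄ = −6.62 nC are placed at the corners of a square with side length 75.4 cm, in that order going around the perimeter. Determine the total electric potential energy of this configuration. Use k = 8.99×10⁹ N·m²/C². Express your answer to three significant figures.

The work to assemble the configuration equals its total potential energy, U = Σ kqᵢqⱼ/rᵢⱼ over all pairs.
The four side pairs have separation 0.754 m and the two diagonal pairs 1.07 m.
Summing all 6 pair terms gives U = 4.10×10⁻⁷ J.

4.10×10⁻⁷ J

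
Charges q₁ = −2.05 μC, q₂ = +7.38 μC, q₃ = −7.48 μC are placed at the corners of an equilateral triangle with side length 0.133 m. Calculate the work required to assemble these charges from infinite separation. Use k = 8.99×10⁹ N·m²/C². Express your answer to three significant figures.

-3.72 J

The work to assemble the configuration equals its total potential energy, U = Σ kqᵢqⱼ/rᵢⱼ over all pairs.
All three pair separations equal the side length, 0.133 m.
U = (-1.02) + (1.04) + (-3.73) = -3.72 J.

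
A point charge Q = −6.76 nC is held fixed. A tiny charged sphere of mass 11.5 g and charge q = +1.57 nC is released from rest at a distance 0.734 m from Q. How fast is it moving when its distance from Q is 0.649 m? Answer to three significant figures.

Only the electrostatic force acts, so mechanical energy is conserved: ½mv² = U₁ − U₂ = kQq(1/r₁ − 1/r₂).
U₁ − U₂ = (8.99×10⁹ N·m²/C²)(-6.76×10⁻⁹ C)(1.57×10⁻⁹ C)(1/0.734 − 1/0.649) = 1.70×10⁻⁸ J.
v = √(2·1.70×10⁻⁸/0.0115) = 1.72×10⁻³ m/s.

1.72×10⁻³ m/s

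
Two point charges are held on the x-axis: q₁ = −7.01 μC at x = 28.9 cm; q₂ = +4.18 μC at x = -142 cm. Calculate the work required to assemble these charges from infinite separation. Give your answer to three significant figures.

The work to assemble the configuration equals its total potential energy, U = Σ kqᵢqⱼ/rᵢⱼ over all pairs.
Pair separations: r₁₂ = 1.71 m.
U = (-0.154) = -0.154 J.

-0.154 J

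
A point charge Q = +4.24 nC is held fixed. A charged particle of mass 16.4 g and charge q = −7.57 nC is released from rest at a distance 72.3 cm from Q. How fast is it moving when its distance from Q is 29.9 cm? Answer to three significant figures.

8.31×10⁻³ m/s

Only the electrostatic force acts, so mechanical energy is conserved: ½mv² = U₁ − U₂ = kQq(1/r₁ − 1/r₂).
U₁ − U₂ = (8.99×10⁹ N·m²/C²)(4.24×10⁻⁹ C)(-7.57×10⁻⁹ C)(1/0.723 − 1/0.299) = 5.66×10⁻⁷ J.
v = √(2·5.66×10⁻⁷/0.0164) = 8.31×10⁻³ m/s.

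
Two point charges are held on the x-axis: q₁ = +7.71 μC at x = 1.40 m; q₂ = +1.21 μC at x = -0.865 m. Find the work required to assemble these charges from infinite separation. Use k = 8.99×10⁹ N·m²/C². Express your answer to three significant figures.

The assembly work is the sum of pairwise potential energies, U = Σ_{i<j} kqᵢqⱼ/rᵢⱼ.
Pair separations: r₁₂ = 2.26 m.
U = (0.0370) = 0.0370 J.

0.0370 J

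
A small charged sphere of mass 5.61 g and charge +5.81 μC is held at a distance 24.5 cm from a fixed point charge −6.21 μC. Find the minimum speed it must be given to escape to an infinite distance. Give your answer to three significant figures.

To just escape, total mechanical energy must reach zero at infinity: ½mv²_min + U = 0, so ½mv²_min = −U = |kQq|/r.
|U| = |kQq|/r = (8.99×10⁹ N·m²/C²)(6.21×10⁻⁶)(5.81×10⁻⁶)/(0.245) = 1.32 J.
v_min = √(2|U|/m) = √(2·1.32/5.61×10⁻³) = 21.7 m/s.

21.7 m/s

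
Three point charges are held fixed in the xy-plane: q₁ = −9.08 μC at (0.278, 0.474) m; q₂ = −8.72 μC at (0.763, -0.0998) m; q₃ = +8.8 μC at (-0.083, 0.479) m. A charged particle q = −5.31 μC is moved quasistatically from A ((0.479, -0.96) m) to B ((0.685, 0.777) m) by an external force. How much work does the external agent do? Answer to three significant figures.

For quasistatic motion the external work equals the change in potential energy: W_ext = qΔV = q(V_B − V_A).
At A: distances to the source charges are 1.45 m, 0.906 m, 1.54 m; V_A = Σ kqᵢ/rᵢ = -9.17×10⁴ V.
At B: distances to the source charges are 0.507 m, 0.880 m, 0.824 m; V_B = Σ kqᵢ/rᵢ = -1.54×10⁵ V.
ΔV = V_B − V_A = -6.22×10⁴ V.
W_ext = qΔV = (-5.31×10⁻⁶ C)(-6.22×10⁴ V) = 0.330 J.

0.330 J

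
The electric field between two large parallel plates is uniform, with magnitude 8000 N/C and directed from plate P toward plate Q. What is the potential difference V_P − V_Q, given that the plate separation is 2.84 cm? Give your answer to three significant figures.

In a uniform field, potential decreases in the direction of E: ΔV = −E·d for a displacement d parallel to E.
Going from Q to P is a displacement of 2.84 cm opposite to the field, so V_P − V_Q = +Ed = 227 V.

227 V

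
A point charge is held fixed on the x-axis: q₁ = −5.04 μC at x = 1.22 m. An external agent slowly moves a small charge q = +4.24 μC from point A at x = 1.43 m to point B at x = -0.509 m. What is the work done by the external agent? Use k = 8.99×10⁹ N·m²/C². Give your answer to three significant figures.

0.804 J

For quasistatic motion the external work equals the change in potential energy: W_ext = qΔV = q(V_B − V_A).
At A: distance to the source charge is 0.210 m; V_A = kq₁/r = -2.16×10⁵ V.
At B: distance to the source charge is 1.73 m; V_B = kq₁/r = -2.62×10⁴ V.
ΔV = V_B − V_A = 1.90×10⁵ V.
W_ext = qΔV = (4.24×10⁻⁶ C)(1.90×10⁵ V) = 0.804 J.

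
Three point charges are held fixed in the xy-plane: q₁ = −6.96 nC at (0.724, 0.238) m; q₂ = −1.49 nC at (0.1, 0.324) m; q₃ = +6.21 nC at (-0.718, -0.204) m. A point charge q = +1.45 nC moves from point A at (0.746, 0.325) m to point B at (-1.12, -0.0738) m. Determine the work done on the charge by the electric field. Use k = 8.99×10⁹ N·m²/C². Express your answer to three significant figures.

-1.12×10⁻⁶ J

The work done by the electric force is W_field = −ΔU = −q(V_B − V_A) = q(V_A − V_B).
At A: distances to the source charges are 0.0897 m, 0.646 m, 1.56 m; V_A = Σ kqᵢ/rᵢ = -682 V.
At B: distances to the source charges are 1.87 m, 1.28 m, 0.423 m; V_B = Σ kqᵢ/rᵢ = 88.2 V.
ΔV = V_B − V_A = 770 V.
W_field = −qΔV = −(1.45×10⁻⁹ C)(770 V) = -1.12×10⁻⁶ J.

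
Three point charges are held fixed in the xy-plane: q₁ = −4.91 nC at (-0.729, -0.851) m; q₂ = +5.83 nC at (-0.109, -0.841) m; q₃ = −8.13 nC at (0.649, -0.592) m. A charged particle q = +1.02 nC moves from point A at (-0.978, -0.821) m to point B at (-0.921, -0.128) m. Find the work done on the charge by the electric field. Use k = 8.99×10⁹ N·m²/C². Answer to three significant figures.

-1.07×10⁻⁷ J

The work done by the electric force is W_field = −ΔU = −q(V_B − V_A) = q(V_A − V_B).
At A: distances to the source charges are 0.251 m, 0.869 m, 1.64 m; V_A = Σ kqᵢ/rᵢ = -160 V.
At B: distances to the source charges are 0.748 m, 1.08 m, 1.64 m; V_B = Σ kqᵢ/rᵢ = -55.1 V.
ΔV = V_B − V_A = 105 V.
W_field = −qΔV = −(1.02×10⁻⁹ C)(105 V) = -1.07×10⁻⁷ J.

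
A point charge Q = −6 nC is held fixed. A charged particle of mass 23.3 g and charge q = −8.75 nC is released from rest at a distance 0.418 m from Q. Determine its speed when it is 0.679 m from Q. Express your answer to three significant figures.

Only the electrostatic force acts, so mechanical energy is conserved: ½mv² = U₁ − U₂ = kQq(1/r₁ − 1/r₂).
U₁ − U₂ = (8.99×10⁹ N·m²/C²)(-6.00×10⁻⁹ C)(-8.75×10⁻⁹ C)(1/0.418 − 1/0.679) = 4.34×10⁻⁷ J.
v = √(2·4.34×10⁻⁷/0.0233) = 6.10×10⁻³ m/s.

6.10×10⁻³ m/s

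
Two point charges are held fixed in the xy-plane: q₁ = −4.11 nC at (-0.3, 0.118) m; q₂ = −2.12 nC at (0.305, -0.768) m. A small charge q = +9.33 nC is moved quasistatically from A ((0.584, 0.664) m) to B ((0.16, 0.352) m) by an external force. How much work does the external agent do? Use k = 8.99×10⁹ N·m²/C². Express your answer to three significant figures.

-3.72×10⁻⁷ J

For quasistatic motion the external work equals the change in potential energy: W_ext = qΔV = q(V_B − V_A).
At A: distances to the source charges are 1.04 m, 1.46 m; V_A = Σ kqᵢ/rᵢ = -48.6 V.
At B: distances to the source charges are 0.516 m, 1.13 m; V_B = Σ kqᵢ/rᵢ = -88.5 V.
ΔV = V_B − V_A = -39.8 V.
W_ext = qΔV = (9.33×10⁻⁹ C)(-39.8 V) = -3.72×10⁻⁷ J.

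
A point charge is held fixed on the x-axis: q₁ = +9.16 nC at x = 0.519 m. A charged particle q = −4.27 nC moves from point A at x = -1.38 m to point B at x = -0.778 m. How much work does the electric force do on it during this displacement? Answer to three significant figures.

The work done by the electric force is W_field = −ΔU = −q(V_B − V_A) = q(V_A − V_B).
At A: distance to the source charge is 1.90 m; V_A = kq₁/r = 43.4 V.
At B: distance to the source charge is 1.30 m; V_B = kq₁/r = 63.5 V.
ΔV = V_B − V_A = 20.1 V.
W_field = −qΔV = −(-4.27×10⁻⁹ C)(20.1 V) = 8.59×10⁻⁸ J.

8.59×10⁻⁸ J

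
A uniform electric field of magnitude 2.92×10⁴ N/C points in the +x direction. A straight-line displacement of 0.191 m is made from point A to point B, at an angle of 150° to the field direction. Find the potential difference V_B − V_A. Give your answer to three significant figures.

Only the component of displacement along E changes the potential: ΔV = −E·d·cosθ.
ΔV = −(2.92×10⁴ V/m)(0.191 m)cos150° = 4830 V.

4830 V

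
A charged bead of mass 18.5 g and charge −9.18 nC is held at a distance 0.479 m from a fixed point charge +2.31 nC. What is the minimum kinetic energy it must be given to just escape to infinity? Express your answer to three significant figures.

3.98×10⁻⁷ J

To just escape, total mechanical energy must reach zero at infinity: ½mv²_min + U = 0, so ½mv²_min = −U = |kQq|/r.
|U| = |kQq|/r = (8.99×10⁹ N·m²/C²)(2.31×10⁻⁹)(9.18×10⁻⁹)/(0.479) = 3.98×10⁻⁷ J.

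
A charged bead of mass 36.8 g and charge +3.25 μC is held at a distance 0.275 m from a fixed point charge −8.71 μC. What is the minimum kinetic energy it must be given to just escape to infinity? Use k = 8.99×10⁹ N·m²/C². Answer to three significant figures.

To just escape, total mechanical energy must reach zero at infinity: ½mv²_min + U = 0, so ½mv²_min = −U = |kQq|/r.
|U| = |kQq|/r = (8.99×10⁹ N·m²/C²)(8.71×10⁻⁶)(3.25×10⁻⁶)/(0.275) = 0.925 J.

0.925 J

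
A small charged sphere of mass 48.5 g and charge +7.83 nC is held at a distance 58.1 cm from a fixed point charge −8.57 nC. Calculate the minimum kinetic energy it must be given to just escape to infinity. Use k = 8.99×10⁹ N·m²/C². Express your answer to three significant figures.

1.04×10⁻⁶ J

To just escape, total mechanical energy must reach zero at infinity: ½mv²_min + U = 0, so ½mv²_min = −U = |kQq|/r.
|U| = |kQq|/r = (8.99×10⁹ N·m²/C²)(8.57×10⁻⁹)(7.83×10⁻⁹)/(0.581) = 1.04×10⁻⁶ J.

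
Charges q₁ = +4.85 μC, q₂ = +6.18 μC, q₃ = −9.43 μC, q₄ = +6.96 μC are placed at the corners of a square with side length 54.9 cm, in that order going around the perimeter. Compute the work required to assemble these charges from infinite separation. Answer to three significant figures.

The work to assemble the configuration equals its total potential energy, U = Σ kqᵢqⱼ/rᵢⱼ over all pairs.
The four side pairs have separation 0.549 m and the two diagonal pairs 0.776 m.
Summing all 6 pair terms gives U = -1.02 J.

-1.02 J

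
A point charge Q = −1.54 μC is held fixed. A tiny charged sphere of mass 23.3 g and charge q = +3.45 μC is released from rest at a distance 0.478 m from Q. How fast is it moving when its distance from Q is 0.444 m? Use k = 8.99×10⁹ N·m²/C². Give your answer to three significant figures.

0.810 m/s

Only the electrostatic force acts, so mechanical energy is conserved: ½mv² = U₁ − U₂ = kQq(1/r₁ − 1/r₂).
U₁ − U₂ = (8.99×10⁹ N·m²/C²)(-1.54×10⁻⁶ C)(3.45×10⁻⁶ C)(1/0.478 − 1/0.444) = 7.65×10⁻³ J.
v = √(2·7.65×10⁻³/0.0233) = 0.810 m/s.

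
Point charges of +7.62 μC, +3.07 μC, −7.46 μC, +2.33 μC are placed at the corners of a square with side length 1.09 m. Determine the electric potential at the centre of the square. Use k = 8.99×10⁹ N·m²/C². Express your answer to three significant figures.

6.49×10⁴ V

Electric potential is a scalar, so the contributions from each charge add algebraically: V = Σ kqᵢ/rᵢ.
The distance from each corner to the centre is a√2/2 = 0.771 m.
V = k[(7.62×10⁻⁶)/(0.771) + (3.07×10⁻⁶)/(0.771) + (-7.46×10⁻⁶)/(0.771) + (2.33×10⁻⁶)/(0.771)] = 6.49×10⁴ V.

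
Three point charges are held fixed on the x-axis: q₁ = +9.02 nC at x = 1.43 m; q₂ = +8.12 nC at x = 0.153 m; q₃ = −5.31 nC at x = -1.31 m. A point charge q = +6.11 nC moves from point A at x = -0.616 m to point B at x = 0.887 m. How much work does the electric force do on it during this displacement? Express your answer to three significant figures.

The work done by the electric force is W_field = −ΔU = −q(V_B − V_A) = q(V_A − V_B).
At A: distances to the source charges are 2.05 m, 0.769 m, 0.694 m; V_A = Σ kqᵢ/rᵢ = 65.8 V.
At B: distances to the source charges are 0.543 m, 0.734 m, 2.20 m; V_B = Σ kqᵢ/rᵢ = 227 V.
ΔV = V_B − V_A = 161 V.
W_field = −qΔV = −(6.11×10⁻⁹ C)(161 V) = -9.85×10⁻⁷ J.

-9.85×10⁻⁷ J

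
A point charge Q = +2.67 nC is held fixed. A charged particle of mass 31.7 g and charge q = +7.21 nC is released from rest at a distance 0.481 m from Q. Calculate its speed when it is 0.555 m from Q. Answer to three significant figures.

1.74×10⁻³ m/s

Only the electrostatic force acts, so mechanical energy is conserved: ½mv² = U₁ − U₂ = kQq(1/r₁ − 1/r₂).
U₁ − U₂ = (8.99×10⁹ N·m²/C²)(2.67×10⁻⁹ C)(7.21×10⁻⁹ C)(1/0.481 − 1/0.555) = 4.80×10⁻⁸ J.
v = √(2·4.80×10⁻⁸/0.0317) = 1.74×10⁻³ m/s.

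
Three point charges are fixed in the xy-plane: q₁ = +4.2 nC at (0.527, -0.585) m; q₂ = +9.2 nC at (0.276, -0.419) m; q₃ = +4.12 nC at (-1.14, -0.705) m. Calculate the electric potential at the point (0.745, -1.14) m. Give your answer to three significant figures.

Electric potential is a scalar, so the contributions from each charge add algebraically: V = Σ kqᵢ/rᵢ.
Distances from the field point to each charge: r₁ = 0.596 m, r₂ = 0.860 m, r₃ = 1.93 m.
V = k[(4.20×10⁻⁹)/(0.596) + (9.20×10⁻⁹)/(0.860) + (4.12×10⁻⁹)/(1.93)] = 179 V.

179 V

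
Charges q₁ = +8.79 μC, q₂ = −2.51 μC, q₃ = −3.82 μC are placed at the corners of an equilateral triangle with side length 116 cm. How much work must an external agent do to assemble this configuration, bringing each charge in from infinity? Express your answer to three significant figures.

-0.357 J

The work to assemble the configuration equals its total potential energy, U = Σ kqᵢqⱼ/rᵢⱼ over all pairs.
All three pair separations equal the side length, 1.16 m.
U = (-0.171) + (-0.260) + (0.0743) = -0.357 J.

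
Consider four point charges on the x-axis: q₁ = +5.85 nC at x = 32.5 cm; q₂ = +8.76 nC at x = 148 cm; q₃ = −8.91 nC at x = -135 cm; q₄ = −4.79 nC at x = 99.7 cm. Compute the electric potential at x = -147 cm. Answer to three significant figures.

Electric potential is a scalar, so the contributions from each charge add algebraically: V = Σ kqᵢ/rᵢ.
Distances from the field point to each charge: r₁ = 1.79 m, r₂ = 2.95 m, r₃ = 0.120 m, r₄ = 2.47 m.
V = k[(5.85×10⁻⁹)/(1.79) + (8.76×10⁻⁹)/(2.95) + (-8.91×10⁻⁹)/(0.120) + (-4.79×10⁻⁹)/(2.47)] = -629 V.

-629 V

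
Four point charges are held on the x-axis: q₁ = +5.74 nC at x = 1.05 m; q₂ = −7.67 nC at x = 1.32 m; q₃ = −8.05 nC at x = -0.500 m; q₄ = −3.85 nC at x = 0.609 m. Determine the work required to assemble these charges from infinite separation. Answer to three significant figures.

The work to assemble the configuration equals its total potential energy, U = Σ kqᵢqⱼ/rᵢⱼ over all pairs.
Pair separations: r₁₂ = 0.270 m, r₁₃ = 1.55 m, r₁₄ = 0.441 m, r₂₃ = 1.82 m, r₂₄ = 0.711 m, r₃₄ = 1.11 m.
Summing all 6 pair terms gives U = -1.25×10⁻⁶ J.

-1.25×10⁻⁶ J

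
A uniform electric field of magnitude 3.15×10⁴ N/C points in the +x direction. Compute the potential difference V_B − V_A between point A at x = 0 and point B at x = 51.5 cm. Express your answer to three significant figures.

In a uniform field, potential decreases in the direction of E: V_B − V_A = −E·Δx.
V_B − V_A = −(3.15×10⁴ V/m)(0.515 m) = -1.62×10⁴ V.

-1.62×10⁴ V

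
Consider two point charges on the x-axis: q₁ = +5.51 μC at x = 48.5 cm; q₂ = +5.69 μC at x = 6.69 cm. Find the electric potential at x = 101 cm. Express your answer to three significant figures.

1.49×10⁵ V

The total potential is the scalar sum of each charge's contribution, V = Σ kqᵢ/rᵢ.
Distances from the field point to each charge: r₁ = 0.525 m, r₂ = 0.943 m.
V = k[(5.51×10⁻⁶)/(0.525) + (5.69×10⁻⁶)/(0.943)] = 1.49×10⁵ V.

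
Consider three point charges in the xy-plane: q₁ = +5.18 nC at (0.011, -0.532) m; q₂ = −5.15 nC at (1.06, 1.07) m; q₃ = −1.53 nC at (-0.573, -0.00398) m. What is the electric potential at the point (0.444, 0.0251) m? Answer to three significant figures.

Electric potential is a scalar, so the contributions from each charge add algebraically: V = Σ kqᵢ/rᵢ.
Distances from the field point to each charge: r₁ = 0.706 m, r₂ = 1.21 m, r₃ = 1.02 m.
V = k[(5.18×10⁻⁹)/(0.706) + (-5.15×10⁻⁹)/(1.21) + (-1.53×10⁻⁹)/(1.02)] = 14.3 V.

14.3 V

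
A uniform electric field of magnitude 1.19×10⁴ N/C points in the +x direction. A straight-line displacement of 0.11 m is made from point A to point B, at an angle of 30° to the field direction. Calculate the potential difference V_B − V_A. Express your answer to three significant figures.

-1130 V

Only the component of displacement along E changes the potential: ΔV = −E·d·cosθ.
ΔV = −(1.19×10⁴ V/m)(0.110 m)cos30° = -1130 V.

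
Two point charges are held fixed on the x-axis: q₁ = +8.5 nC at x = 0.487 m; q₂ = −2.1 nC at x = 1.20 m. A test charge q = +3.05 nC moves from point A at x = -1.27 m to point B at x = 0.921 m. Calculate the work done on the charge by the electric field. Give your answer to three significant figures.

The work done by the electric force is W_field = −ΔU = −q(V_B − V_A) = q(V_A − V_B).
At A: distances to the source charges are 1.76 m, 2.47 m; V_A = Σ kqᵢ/rᵢ = 35.8 V.
At B: distances to the source charges are 0.434 m, 0.279 m; V_B = Σ kqᵢ/rᵢ = 108 V.
ΔV = V_B − V_A = 72.6 V.
W_field = −qΔV = −(3.05×10⁻⁹ C)(72.6 V) = -2.21×10⁻⁷ J.

-2.21×10⁻⁷ J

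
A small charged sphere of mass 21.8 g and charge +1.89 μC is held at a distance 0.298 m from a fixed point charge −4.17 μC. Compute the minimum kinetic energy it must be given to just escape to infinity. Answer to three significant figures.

To just escape, total mechanical energy must reach zero at infinity: ½mv²_min + U = 0, so ½mv²_min = −U = |kQq|/r.
|U| = |kQq|/r = (8.99×10⁹ N·m²/C²)(4.17×10⁻⁶)(1.89×10⁻⁶)/(0.298) = 0.238 J.

0.238 J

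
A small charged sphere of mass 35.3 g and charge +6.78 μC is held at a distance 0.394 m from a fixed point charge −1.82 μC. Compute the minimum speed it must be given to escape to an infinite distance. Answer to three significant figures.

3.99 m/s

To just escape, total mechanical energy must reach zero at infinity: ½mv²_min + U = 0, so ½mv²_min = −U = |kQq|/r.
|U| = |kQq|/r = (8.99×10⁹ N·m²/C²)(1.82×10⁻⁶)(6.78×10⁻⁶)/(0.394) = 0.282 J.
v_min = √(2|U|/m) = √(2·0.282/0.0353) = 3.99 m/s.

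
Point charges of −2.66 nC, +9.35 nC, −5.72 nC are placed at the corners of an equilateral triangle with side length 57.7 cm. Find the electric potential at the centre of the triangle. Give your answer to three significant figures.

26.2 V

The total potential is the scalar sum of each charge's contribution, V = Σ kqᵢ/rᵢ.
The distance from each vertex to the centroid is a/√3 = 0.333 m.
V = k[(-2.66×10⁻⁹)/(0.333) + (9.35×10⁻⁹)/(0.333) + (-5.72×10⁻⁹)/(0.333)] = 26.2 V.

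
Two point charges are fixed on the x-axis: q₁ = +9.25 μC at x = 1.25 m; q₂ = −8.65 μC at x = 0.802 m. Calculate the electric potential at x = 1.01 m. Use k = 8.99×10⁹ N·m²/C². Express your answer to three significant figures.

The total potential is the scalar sum of each charge's contribution, V = Σ kqᵢ/rᵢ.
Distances from the field point to each charge: r₁ = 0.240 m, r₂ = 0.208 m.
V = k[(9.25×10⁻⁶)/(0.240) + (-8.65×10⁻⁶)/(0.208)] = -2.74×10⁴ V.

-2.74×10⁴ V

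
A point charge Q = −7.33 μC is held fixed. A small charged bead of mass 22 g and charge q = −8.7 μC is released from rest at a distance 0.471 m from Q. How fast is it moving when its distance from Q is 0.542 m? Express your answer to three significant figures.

3.81 m/s

Only the electrostatic force acts, so mechanical energy is conserved: ½mv² = U₁ − U₂ = kQq(1/r₁ − 1/r₂).
U₁ − U₂ = (8.99×10⁹ N·m²/C²)(-7.33×10⁻⁶ C)(-8.70×10⁻⁶ C)(1/0.471 − 1/0.542) = 0.159 J.
v = √(2·0.159/0.0220) = 3.81 m/s.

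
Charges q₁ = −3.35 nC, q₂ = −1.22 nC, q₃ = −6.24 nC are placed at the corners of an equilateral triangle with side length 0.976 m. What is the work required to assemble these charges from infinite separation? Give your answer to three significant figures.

The work to assemble the configuration equals its total potential energy, U = Σ kqᵢqⱼ/rᵢⱼ over all pairs.
All three pair separations equal the side length, 0.976 m.
U = (3.76×10⁻⁸) + (1.93×10⁻⁷) + (7.01×10⁻⁸) = 3.00×10⁻⁷ J.

3.00×10⁻⁷ J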